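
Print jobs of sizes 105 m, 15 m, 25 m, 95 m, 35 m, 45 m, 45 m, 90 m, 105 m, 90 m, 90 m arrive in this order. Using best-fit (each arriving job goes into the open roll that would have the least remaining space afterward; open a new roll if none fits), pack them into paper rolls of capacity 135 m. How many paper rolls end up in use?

  105 → roll 1 (new)  [load 105/135]
  15 → roll 1  [load 120/135]
  25 → roll 2 (new)  [load 25/135]
  95 → roll 2  [load 120/135]
  35 → roll 3 (new)  [load 35/135]
  45 → roll 3  [load 80/135]
  45 → roll 3  [load 125/135]
  90 → roll 4 (new)  [load 90/135]
  105 → roll 5 (new)  [load 105/135]
  90 → roll 6 (new)  [load 90/135]
  90 → roll 7 (new)  [load 90/135]
7 paper rolls opened.

7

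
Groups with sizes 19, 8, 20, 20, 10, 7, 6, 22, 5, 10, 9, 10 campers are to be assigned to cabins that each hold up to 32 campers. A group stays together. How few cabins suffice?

Total = 22 + 20 + 20 + 19 + 10 + 10 + 10 + 9 + 8 + 7 + 6 + 5 = 146 campers.
Lower bound: ⌈146/32⌉ = 5 cabins.
A packing using 5 cabins:
  cabin 1: 22 + 10 = 32
  cabin 2: 20 + 10 = 30
  cabin 3: 20 + 10 = 30
  cabin 4: 19 + 9 = 28
  cabin 5: 8 + 7 + 6 + 5 = 26
This matches the lower bound, so 5 is optimal.

5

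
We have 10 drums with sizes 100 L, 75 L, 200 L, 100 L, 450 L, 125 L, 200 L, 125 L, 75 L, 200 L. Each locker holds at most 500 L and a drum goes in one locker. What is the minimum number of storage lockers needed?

4

Total = 450 + 200 + 200 + 200 + 125 + 125 + 100 + 100 + 75 + 75 = 1650 L.
Lower bound: ⌈1650/500⌉ = 4 storage lockers.
A packing using 4 storage lockers:
  locker 1: 450 = 450
  locker 2: 200 + 200 + 100 = 500
  locker 3: 200 + 125 + 125 = 450
  locker 4: 100 + 75 + 75 = 250
This matches the lower bound, so 4 is optimal.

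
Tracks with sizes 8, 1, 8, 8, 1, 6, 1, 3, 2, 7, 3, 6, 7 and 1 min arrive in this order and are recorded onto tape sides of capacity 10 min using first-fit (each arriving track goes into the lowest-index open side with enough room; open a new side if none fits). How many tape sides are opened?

  8 → side 1 (new)  [load 8/10]
  1 → side 1  [load 9/10]
  8 → side 2 (new)  [load 8/10]
  8 → side 3 (new)  [load 8/10]
  1 → side 1  [load 10/10]
  6 → side 4 (new)  [load 6/10]
  1 → side 2  [load 9/10]
  3 → side 4  [load 9/10]
  2 → side 3  [load 10/10]
  7 → side 5 (new)  [load 7/10]
  3 → side 5  [load 10/10]
  6 → side 6 (new)  [load 6/10]
  7 → side 7 (new)  [load 7/10]
  1 → side 2  [load 10/10]
7 tape sides opened.

7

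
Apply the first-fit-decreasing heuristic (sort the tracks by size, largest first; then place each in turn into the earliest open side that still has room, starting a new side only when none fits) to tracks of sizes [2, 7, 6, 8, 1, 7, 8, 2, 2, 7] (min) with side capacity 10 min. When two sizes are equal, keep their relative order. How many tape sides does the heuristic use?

Sorted descending: 8, 8, 7, 7, 7, 6, 2, 2, 2, 1.
  8 → side 1 (new)  [load 8/10]
  8 → side 2 (new)  [load 8/10]
  7 → side 3 (new)  [load 7/10]
  7 → side 4 (new)  [load 7/10]
  7 → side 5 (new)  [load 7/10]
  6 → side 6 (new)  [load 6/10]
  2 → side 1  [load 10/10]
  2 → side 2  [load 10/10]
  2 → side 3  [load 9/10]
  1 → side 3  [load 10/10]
6 tape sides opened.

6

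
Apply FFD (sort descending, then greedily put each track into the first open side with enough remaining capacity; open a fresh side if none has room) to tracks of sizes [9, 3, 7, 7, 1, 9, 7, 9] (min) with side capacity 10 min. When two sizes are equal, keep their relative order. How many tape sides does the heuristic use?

6

Sorted descending: 9, 9, 9, 7, 7, 7, 3, 1.
  9 → side 1 (new)  [load 9/10]
  9 → side 2 (new)  [load 9/10]
  9 → side 3 (new)  [load 9/10]
  7 → side 4 (new)  [load 7/10]
  7 → side 5 (new)  [load 7/10]
  7 → side 6 (new)  [load 7/10]
  3 → side 4  [load 10/10]
  1 → side 1  [load 10/10]
6 tape sides opened.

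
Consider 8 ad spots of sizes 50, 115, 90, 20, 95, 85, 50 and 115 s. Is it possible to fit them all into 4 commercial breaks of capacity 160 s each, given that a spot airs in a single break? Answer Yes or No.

Total = 620 s; ⌈620/160⌉ = 4.
5 ad spots each exceed half the capacity and cannot share a break, forcing at least 5 commercial breaks.
At least 5 commercial breaks are required, but only 4 are allowed.

No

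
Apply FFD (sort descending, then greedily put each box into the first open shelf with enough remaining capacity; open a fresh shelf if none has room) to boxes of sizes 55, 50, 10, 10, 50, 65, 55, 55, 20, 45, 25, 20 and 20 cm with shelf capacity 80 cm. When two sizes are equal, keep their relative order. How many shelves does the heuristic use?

7

Sorted descending: 65, 55, 55, 55, 50, 50, 45, 25, 20, 20, 20, 10, 10.
  65 → shelf 1 (new)  [load 65/80]
  55 → shelf 2 (new)  [load 55/80]
  55 → shelf 3 (new)  [load 55/80]
  55 → shelf 4 (new)  [load 55/80]
  50 → shelf 5 (new)  [load 50/80]
  50 → shelf 6 (new)  [load 50/80]
  45 → shelf 7 (new)  [load 45/80]
  25 → shelf 2  [load 80/80]
  20 → shelf 3  [load 75/80]
  20 → shelf 4  [load 75/80]
  20 → shelf 5  [load 70/80]
  10 → shelf 1  [load 75/80]
  10 → shelf 5  [load 80/80]
7 shelves opened.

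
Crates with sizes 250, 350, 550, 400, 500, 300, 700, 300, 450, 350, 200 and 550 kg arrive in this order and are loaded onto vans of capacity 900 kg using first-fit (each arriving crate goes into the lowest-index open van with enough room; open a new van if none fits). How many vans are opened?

  250 → van 1 (new)  [load 250/900]
  350 → van 1  [load 600/900]
  550 → van 2 (new)  [load 550/900]
  400 → van 3 (new)  [load 400/900]
  500 → van 3  [load 900/900]
  300 → van 1  [load 900/900]
  700 → van 4 (new)  [load 700/900]
  300 → van 2  [load 850/900]
  450 → van 5 (new)  [load 450/900]
  350 → van 5  [load 800/900]
  200 → van 4  [load 900/900]
  550 → van 6 (new)  [load 550/900]
6 vans opened.

6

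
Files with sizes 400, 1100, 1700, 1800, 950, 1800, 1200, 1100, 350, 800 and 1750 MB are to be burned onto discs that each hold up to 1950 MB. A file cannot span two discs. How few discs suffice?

8

Total = 1800 + 1800 + 1750 + 1700 + 1200 + 1100 + 1100 + 950 + 800 + 400 + 350 = 12950 MB.
Lower bound: ⌈12950/1950⌉ = 7 discs.
A packing using 8 discs:
  disc 1: 1800 = 1800
  disc 2: 1800 = 1800
  disc 3: 1750 = 1750
  disc 4: 1700 = 1700
  disc 5: 1200 + 400 + 350 = 1950
  disc 6: 1100 + 800 = 1900
  disc 7: 1100 = 1100
  disc 8: 950 = 950
No arrangement into 7 discs stays within capacity, so 8 is optimal.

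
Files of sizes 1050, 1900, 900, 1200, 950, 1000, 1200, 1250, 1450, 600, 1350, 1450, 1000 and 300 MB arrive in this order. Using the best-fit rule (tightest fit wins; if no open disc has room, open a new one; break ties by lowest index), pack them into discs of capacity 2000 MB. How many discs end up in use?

  1050 → disc 1 (new)  [load 1050/2000]
  1900 → disc 2 (new)  [load 1900/2000]
  900 → disc 1  [load 1950/2000]
  1200 → disc 3 (new)  [load 1200/2000]
  950 → disc 4 (new)  [load 950/2000]
  1000 → disc 4  [load 1950/2000]
  1200 → disc 5 (new)  [load 1200/2000]
  1250 → disc 6 (new)  [load 1250/2000]
  1450 → disc 7 (new)  [load 1450/2000]
  600 → disc 6  [load 1850/2000]
  1350 → disc 8 (new)  [load 1350/2000]
  1450 → disc 9 (new)  [load 1450/2000]
  1000 → disc 10 (new)  [load 1000/2000]
  300 → disc 7  [load 1750/2000]
10 discs opened.

10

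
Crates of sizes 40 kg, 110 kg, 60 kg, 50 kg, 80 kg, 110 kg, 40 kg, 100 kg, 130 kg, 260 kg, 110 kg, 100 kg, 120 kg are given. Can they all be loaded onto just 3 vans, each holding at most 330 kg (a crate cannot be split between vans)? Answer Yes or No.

No

Total = 1310 kg; ⌈1310/330⌉ = 4.
At least 4 vans are required, but only 3 are allowed.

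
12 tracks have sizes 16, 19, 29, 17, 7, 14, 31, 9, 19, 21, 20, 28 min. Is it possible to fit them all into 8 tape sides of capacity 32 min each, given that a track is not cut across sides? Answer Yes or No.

Total = 230 min; ⌈230/32⌉ = 8.
The bound of 8 does not rule out 8, but exhaustive search shows no assignment into 8 tape sides of capacity 32 min exists — the minimum is 9.

No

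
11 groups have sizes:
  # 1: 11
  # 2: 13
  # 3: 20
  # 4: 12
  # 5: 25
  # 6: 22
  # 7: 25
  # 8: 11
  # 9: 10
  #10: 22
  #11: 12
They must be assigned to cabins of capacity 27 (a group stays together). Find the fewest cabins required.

Total = 25 + 25 + 22 + 22 + 20 + 13 + 12 + 12 + 11 + 11 + 10 = 183.
Lower bound: ⌈183/27⌉ = 7 cabins.
A packing using 8 cabins:
  cabin 1: 25 = 25
  cabin 2: 25 = 25
  cabin 3: 22 = 22
  cabin 4: 22 = 22
  cabin 5: 20 = 20
  cabin 6: 13 + 12 = 25
  cabin 7: 12 + 11 = 23
  cabin 8: 11 + 10 = 21
No arrangement into 7 cabins stays within capacity, so 8 is optimal.

8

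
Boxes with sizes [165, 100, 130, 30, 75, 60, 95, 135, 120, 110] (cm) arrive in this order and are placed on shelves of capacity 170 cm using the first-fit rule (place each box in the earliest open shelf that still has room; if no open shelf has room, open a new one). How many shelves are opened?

  165 → shelf 1 (new)  [load 165/170]
  100 → shelf 2 (new)  [load 100/170]
  130 → shelf 3 (new)  [load 130/170]
  30 → shelf 2  [load 130/170]
  75 → shelf 4 (new)  [load 75/170]
  60 → shelf 4  [load 135/170]
  95 → shelf 5 (new)  [load 95/170]
  135 → shelf 6 (new)  [load 135/170]
  120 → shelf 7 (new)  [load 120/170]
  110 → shelf 8 (new)  [load 110/170]
8 shelves opened.

8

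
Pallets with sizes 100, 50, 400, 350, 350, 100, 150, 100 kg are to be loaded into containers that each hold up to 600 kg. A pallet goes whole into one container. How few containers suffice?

3

Total = 400 + 350 + 350 + 150 + 100 + 100 + 100 + 50 = 1600 kg.
Lower bound: ⌈1600/600⌉ = 3 containers.
A packing using 3 containers:
  container 1: 400 + 150 + 50 = 600
  container 2: 350 + 100 + 100 = 550
  container 3: 350 + 100 = 450
This matches the lower bound, so 3 is optimal.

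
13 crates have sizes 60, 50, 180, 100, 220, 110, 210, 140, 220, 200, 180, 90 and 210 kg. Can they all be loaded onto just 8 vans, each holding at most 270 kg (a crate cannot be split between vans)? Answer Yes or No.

No

Total = 1970 kg; ⌈1970/270⌉ = 8.
The bound of 8 does not rule out 8, but exhaustive search shows no assignment into 8 vans of capacity 270 kg exists — the minimum is 9.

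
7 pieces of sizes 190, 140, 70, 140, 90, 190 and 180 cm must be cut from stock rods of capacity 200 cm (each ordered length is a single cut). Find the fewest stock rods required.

6

Total = 190 + 190 + 180 + 140 + 140 + 90 + 70 = 1000 cm.
Lower bound: ⌈1000/200⌉ = 5 stock rods.
A packing using 6 stock rods:
  stock rod 1: 190 = 190
  stock rod 2: 190 = 190
  stock rod 3: 180 = 180
  stock rod 4: 140 = 140
  stock rod 5: 140 = 140
  stock rod 6: 90 + 70 = 160
No arrangement into 5 stock rods stays within capacity, so 6 is optimal.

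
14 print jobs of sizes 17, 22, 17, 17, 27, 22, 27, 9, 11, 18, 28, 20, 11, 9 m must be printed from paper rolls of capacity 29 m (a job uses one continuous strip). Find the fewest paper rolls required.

10

Total = 28 + 27 + 27 + 22 + 22 + 20 + 18 + 17 + 17 + 17 + 11 + 11 + 9 + 9 = 255 m.
Lower bound: ⌈255/29⌉ = 9 paper rolls.
Also, 10 print jobs each exceed 29/2 m, and no two of those can share a roll, so at least 10 paper rolls are needed.
A packing using 10 paper rolls:
  roll 1: 28 = 28
  roll 2: 27 = 27
  roll 3: 27 = 27
  roll 4: 22 = 22
  roll 5: 22 = 22
  roll 6: 20 + 9 = 29
  roll 7: 18 + 11 = 29
  roll 8: 17 + 11 = 28
  roll 9: 17 + 9 = 26
  roll 10: 17 = 17
This matches the lower bound, so 10 is optimal.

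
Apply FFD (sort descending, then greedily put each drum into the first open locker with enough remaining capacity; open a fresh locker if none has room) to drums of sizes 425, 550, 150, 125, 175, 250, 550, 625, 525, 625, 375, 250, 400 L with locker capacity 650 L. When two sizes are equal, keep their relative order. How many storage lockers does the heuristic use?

9

Sorted descending: 625, 625, 550, 550, 525, 425, 400, 375, 250, 250, 175, 150, 125.
  625 → locker 1 (new)  [load 625/650]
  625 → locker 2 (new)  [load 625/650]
  550 → locker 3 (new)  [load 550/650]
  550 → locker 4 (new)  [load 550/650]
  525 → locker 5 (new)  [load 525/650]
  425 → locker 6 (new)  [load 425/650]
  400 → locker 7 (new)  [load 400/650]
  375 → locker 8 (new)  [load 375/650]
  250 → locker 7  [load 650/650]
  250 → locker 8  [load 625/650]
  175 → locker 6  [load 600/650]
  150 → locker 9 (new)  [load 150/650]
  125 → locker 5  [load 650/650]
9 storage lockers opened.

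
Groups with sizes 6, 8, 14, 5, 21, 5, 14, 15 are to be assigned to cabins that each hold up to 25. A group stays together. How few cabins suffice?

4

Total = 21 + 15 + 14 + 14 + 8 + 6 + 5 + 5 = 88.
Lower bound: ⌈88/25⌉ = 4 cabins.
A packing using 4 cabins:
  cabin 1: 21 = 21
  cabin 2: 15 + 8 = 23
  cabin 3: 14 + 6 + 5 = 25
  cabin 4: 14 + 5 = 19
This matches the lower bound, so 4 is optimal.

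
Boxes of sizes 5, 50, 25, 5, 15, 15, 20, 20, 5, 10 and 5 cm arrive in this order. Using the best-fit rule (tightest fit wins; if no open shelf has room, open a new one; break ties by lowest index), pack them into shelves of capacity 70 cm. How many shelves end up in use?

  5 → shelf 1 (new)  [load 5/70]
  50 → shelf 1  [load 55/70]
  25 → shelf 2 (new)  [load 25/70]
  5 → shelf 1  [load 60/70]
  15 → shelf 2  [load 40/70]
  15 → shelf 2  [load 55/70]
  20 → shelf 3 (new)  [load 20/70]
  20 → shelf 3  [load 40/70]
  5 → shelf 1  [load 65/70]
  10 → shelf 2  [load 65/70]
  5 → shelf 1  [load 70/70]
3 shelves opened.

3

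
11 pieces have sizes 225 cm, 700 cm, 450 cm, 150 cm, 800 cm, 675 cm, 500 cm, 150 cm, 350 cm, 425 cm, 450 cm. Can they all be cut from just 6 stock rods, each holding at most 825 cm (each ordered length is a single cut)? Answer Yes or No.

No

Total = 4875 cm; ⌈4875/825⌉ = 6.
7 pieces each exceed half the capacity and cannot share a stock rod, forcing at least 7 stock rods.
At least 7 stock rods are required, but only 6 are allowed.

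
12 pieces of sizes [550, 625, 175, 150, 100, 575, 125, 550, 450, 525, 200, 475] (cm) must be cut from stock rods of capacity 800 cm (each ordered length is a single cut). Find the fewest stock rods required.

Total = 625 + 575 + 550 + 550 + 525 + 475 + 450 + 200 + 175 + 150 + 125 + 100 = 4500 cm.
Lower bound: ⌈4500/800⌉ = 6 stock rods.
Also, 7 pieces each exceed 400 cm, and no two of those can share a stock rod, so at least 7 stock rods are needed.
A packing using 7 stock rods:
  stock rod 1: 625 + 175 = 800
  stock rod 2: 575 + 200 = 775
  stock rod 3: 550 + 150 + 100 = 800
  stock rod 4: 550 + 125 = 675
  stock rod 5: 525 = 525
  stock rod 6: 475 = 475
  stock rod 7: 450 = 450
This matches the lower bound, so 7 is optimal.

7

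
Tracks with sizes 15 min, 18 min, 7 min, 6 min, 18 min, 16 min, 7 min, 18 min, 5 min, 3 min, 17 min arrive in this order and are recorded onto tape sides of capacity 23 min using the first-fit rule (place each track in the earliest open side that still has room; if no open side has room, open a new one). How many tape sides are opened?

7

  15 → side 1 (new)  [load 15/23]
  18 → side 2 (new)  [load 18/23]
  7 → side 1  [load 22/23]
  6 → side 3 (new)  [load 6/23]
  18 → side 4 (new)  [load 18/23]
  16 → side 3  [load 22/23]
  7 → side 5 (new)  [load 7/23]
  18 → side 6 (new)  [load 18/23]
  5 → side 2  [load 23/23]
  3 → side 4  [load 21/23]
  17 → side 7 (new)  [load 17/23]
7 tape sides opened.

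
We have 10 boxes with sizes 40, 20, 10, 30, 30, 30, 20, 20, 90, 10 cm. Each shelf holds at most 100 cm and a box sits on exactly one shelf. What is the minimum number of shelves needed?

3

Total = 90 + 40 + 30 + 30 + 30 + 20 + 20 + 20 + 10 + 10 = 300 cm.
Lower bound: ⌈300/100⌉ = 3 shelves.
A packing using 3 shelves:
  shelf 1: 90 + 10 = 100
  shelf 2: 40 + 30 + 30 = 100
  shelf 3: 30 + 20 + 20 + 20 + 10 = 100
This matches the lower bound, so 3 is optimal.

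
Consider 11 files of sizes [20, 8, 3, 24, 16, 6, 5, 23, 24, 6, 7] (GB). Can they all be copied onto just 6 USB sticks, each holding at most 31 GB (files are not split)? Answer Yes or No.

Yes

A valid assignment using 5 USB sticks:
  USB stick 1: 24 + 7 = 31
  USB stick 2: 24 + 6 = 30
  USB stick 3: 23 + 8 = 31
  USB stick 4: 20 + 6 + 5 = 31
  USB stick 5: 16 + 3 = 19
That uses only 5 ≤ 6, so 6 USB sticks are enough.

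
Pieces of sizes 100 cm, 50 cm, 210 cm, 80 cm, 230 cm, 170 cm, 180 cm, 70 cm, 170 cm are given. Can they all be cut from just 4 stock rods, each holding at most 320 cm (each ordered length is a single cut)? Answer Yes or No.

Total = 1260 cm; ⌈1260/320⌉ = 4.
5 pieces each exceed half the capacity and cannot share a stock rod, forcing at least 5 stock rods.
At least 5 stock rods are required, but only 4 are allowed.

No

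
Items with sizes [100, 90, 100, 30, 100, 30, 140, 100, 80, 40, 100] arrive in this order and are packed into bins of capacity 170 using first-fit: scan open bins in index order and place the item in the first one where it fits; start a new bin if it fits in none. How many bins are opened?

  100 → bin 1 (new)  [load 100/170]
  90 → bin 2 (new)  [load 90/170]
  100 → bin 3 (new)  [load 100/170]
  30 → bin 1  [load 130/170]
  100 → bin 4 (new)  [load 100/170]
  30 → bin 1  [load 160/170]
  140 → bin 5 (new)  [load 140/170]
  100 → bin 6 (new)  [load 100/170]
  80 → bin 2  [load 170/170]
  40 → bin 3  [load 140/170]
  100 → bin 7 (new)  [load 100/170]
7 bins opened.

7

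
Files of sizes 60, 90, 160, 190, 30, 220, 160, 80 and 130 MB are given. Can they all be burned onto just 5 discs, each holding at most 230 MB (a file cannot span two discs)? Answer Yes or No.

No

Total = 1120 MB; ⌈1120/230⌉ = 5.
The bound of 5 does not rule out 5, but exhaustive search shows no assignment into 5 discs of capacity 230 MB exists — the minimum is 6.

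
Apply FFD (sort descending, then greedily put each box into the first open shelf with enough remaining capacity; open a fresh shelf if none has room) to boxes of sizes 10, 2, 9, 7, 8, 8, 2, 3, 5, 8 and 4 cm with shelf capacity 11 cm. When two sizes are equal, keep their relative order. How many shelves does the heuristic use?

7

Sorted descending: 10, 9, 8, 8, 8, 7, 5, 4, 3, 2, 2.
  10 → shelf 1 (new)  [load 10/11]
  9 → shelf 2 (new)  [load 9/11]
  8 → shelf 3 (new)  [load 8/11]
  8 → shelf 4 (new)  [load 8/11]
  8 → shelf 5 (new)  [load 8/11]
  7 → shelf 6 (new)  [load 7/11]
  5 → shelf 7 (new)  [load 5/11]
  4 → shelf 6  [load 11/11]
  3 → shelf 3  [load 11/11]
  2 → shelf 2  [load 11/11]
  2 → shelf 4  [load 10/11]
7 shelves opened.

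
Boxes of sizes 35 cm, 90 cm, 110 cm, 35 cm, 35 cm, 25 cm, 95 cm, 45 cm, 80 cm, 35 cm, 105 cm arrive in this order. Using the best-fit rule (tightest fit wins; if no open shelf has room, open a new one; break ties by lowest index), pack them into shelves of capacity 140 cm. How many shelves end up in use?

6

  35 → shelf 1 (new)  [load 35/140]
  90 → shelf 1  [load 125/140]
  110 → shelf 2 (new)  [load 110/140]
  35 → shelf 3 (new)  [load 35/140]
  35 → shelf 3  [load 70/140]
  25 → shelf 2  [load 135/140]
  95 → shelf 4 (new)  [load 95/140]
  45 → shelf 4  [load 140/140]
  80 → shelf 5 (new)  [load 80/140]
  35 → shelf 5  [load 115/140]
  105 → shelf 6 (new)  [load 105/140]
6 shelves opened.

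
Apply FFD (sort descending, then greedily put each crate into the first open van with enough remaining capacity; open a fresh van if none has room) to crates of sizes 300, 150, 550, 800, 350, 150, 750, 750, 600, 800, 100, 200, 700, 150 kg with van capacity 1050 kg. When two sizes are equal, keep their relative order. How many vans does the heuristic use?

7

Sorted descending: 800, 800, 750, 750, 700, 600, 550, 350, 300, 200, 150, 150, 150, 100.
  800 → van 1 (new)  [load 800/1050]
  800 → van 2 (new)  [load 800/1050]
  750 → van 3 (new)  [load 750/1050]
  750 → van 4 (new)  [load 750/1050]
  700 → van 5 (new)  [load 700/1050]
  600 → van 6 (new)  [load 600/1050]
  550 → van 7 (new)  [load 550/1050]
  350 → van 5  [load 1050/1050]
  300 → van 3  [load 1050/1050]
  200 → van 1  [load 1000/1050]
  150 → van 2  [load 950/1050]
  150 → van 4  [load 900/1050]
  150 → van 4  [load 1050/1050]
  100 → van 2  [load 1050/1050]
7 vans opened.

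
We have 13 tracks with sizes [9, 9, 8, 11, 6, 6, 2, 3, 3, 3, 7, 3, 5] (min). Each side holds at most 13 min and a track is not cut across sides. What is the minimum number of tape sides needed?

6

Total = 11 + 9 + 9 + 8 + 7 + 6 + 6 + 5 + 3 + 3 + 3 + 3 + 2 = 75 min.
Lower bound: ⌈75/13⌉ = 6 tape sides.
A packing using 6 tape sides:
  side 1: 11 + 2 = 13
  side 2: 9 + 3 = 12
  side 3: 9 + 3 = 12
  side 4: 8 + 5 = 13
  side 5: 7 + 6 = 13
  side 6: 6 + 3 + 3 = 12
This matches the lower bound, so 6 is optimal.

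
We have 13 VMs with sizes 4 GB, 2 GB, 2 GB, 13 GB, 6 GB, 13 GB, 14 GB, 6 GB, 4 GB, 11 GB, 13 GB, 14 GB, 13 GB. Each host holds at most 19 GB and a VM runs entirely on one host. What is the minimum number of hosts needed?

Total = 14 + 14 + 13 + 13 + 13 + 13 + 11 + 6 + 6 + 4 + 4 + 2 + 2 = 115 GB.
Lower bound: ⌈115/19⌉ = 7 hosts.
A packing using 7 hosts:
  host 1: 14 + 4 = 18
  host 2: 14 + 4 = 18
  host 3: 13 + 6 = 19
  host 4: 13 + 6 = 19
  host 5: 13 + 2 + 2 = 17
  host 6: 13 = 13
  host 7: 11 = 11
This matches the lower bound, so 7 is optimal.

7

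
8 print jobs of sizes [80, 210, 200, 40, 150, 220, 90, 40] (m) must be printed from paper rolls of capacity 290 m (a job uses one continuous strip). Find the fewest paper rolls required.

4

Total = 220 + 210 + 200 + 150 + 90 + 80 + 40 + 40 = 1030 m.
Lower bound: ⌈1030/290⌉ = 4 paper rolls.
A packing using 4 paper rolls:
  roll 1: 220 + 40 = 260
  roll 2: 210 + 80 = 290
  roll 3: 200 + 90 = 290
  roll 4: 150 + 40 = 190
This matches the lower bound, so 4 is optimal.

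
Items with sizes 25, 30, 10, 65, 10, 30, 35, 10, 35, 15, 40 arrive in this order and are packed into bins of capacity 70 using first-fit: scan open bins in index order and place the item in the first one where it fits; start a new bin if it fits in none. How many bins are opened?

5

  25 → bin 1 (new)  [load 25/70]
  30 → bin 1  [load 55/70]
  10 → bin 1  [load 65/70]
  65 → bin 2 (new)  [load 65/70]
  10 → bin 3 (new)  [load 10/70]
  30 → bin 3  [load 40/70]
  35 → bin 4 (new)  [load 35/70]
  10 → bin 3  [load 50/70]
  35 → bin 4  [load 70/70]
  15 → bin 3  [load 65/70]
  40 → bin 5 (new)  [load 40/70]
5 bins opened.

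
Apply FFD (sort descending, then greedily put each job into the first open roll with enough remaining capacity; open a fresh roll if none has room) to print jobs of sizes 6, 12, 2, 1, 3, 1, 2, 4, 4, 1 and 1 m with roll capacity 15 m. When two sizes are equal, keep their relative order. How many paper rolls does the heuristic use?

3

Sorted descending: 12, 6, 4, 4, 3, 2, 2, 1, 1, 1, 1.
  12 → roll 1 (new)  [load 12/15]
  6 → roll 2 (new)  [load 6/15]
  4 → roll 2  [load 10/15]
  4 → roll 2  [load 14/15]
  3 → roll 1  [load 15/15]
  2 → roll 3 (new)  [load 2/15]
  2 → roll 3  [load 4/15]
  1 → roll 2  [load 15/15]
  1 → roll 3  [load 5/15]
  1 → roll 3  [load 6/15]
  1 → roll 3  [load 7/15]
3 paper rolls opened.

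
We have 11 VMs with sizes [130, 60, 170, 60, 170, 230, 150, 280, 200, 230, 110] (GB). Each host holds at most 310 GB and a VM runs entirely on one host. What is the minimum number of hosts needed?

Total = 280 + 230 + 230 + 200 + 170 + 170 + 150 + 130 + 110 + 60 + 60 = 1790 GB.
Lower bound: ⌈1790/310⌉ = 6 hosts.
A packing using 7 hosts:
  host 1: 280 = 280
  host 2: 230 + 60 = 290
  host 3: 230 + 60 = 290
  host 4: 200 + 110 = 310
  host 5: 170 + 130 = 300
  host 6: 170 = 170
  host 7: 150 = 150
No arrangement into 6 hosts stays within capacity, so 7 is optimal.

7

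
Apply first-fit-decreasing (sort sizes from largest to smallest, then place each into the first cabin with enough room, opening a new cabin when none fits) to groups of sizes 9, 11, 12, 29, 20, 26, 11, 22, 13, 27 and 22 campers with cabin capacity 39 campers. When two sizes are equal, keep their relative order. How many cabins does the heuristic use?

6

Sorted descending: 29, 27, 26, 22, 22, 20, 13, 12, 11, 11, 9.
  29 → cabin 1 (new)  [load 29/39]
  27 → cabin 2 (new)  [load 27/39]
  26 → cabin 3 (new)  [load 26/39]
  22 → cabin 4 (new)  [load 22/39]
  22 → cabin 5 (new)  [load 22/39]
  20 → cabin 6 (new)  [load 20/39]
  13 → cabin 3  [load 39/39]
  12 → cabin 2  [load 39/39]
  11 → cabin 4  [load 33/39]
  11 → cabin 5  [load 33/39]
  9 → cabin 1  [load 38/39]
6 cabins opened.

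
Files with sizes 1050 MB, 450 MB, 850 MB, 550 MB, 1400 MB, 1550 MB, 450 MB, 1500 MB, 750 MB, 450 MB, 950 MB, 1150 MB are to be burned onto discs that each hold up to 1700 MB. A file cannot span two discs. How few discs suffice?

Total = 1550 + 1500 + 1400 + 1150 + 1050 + 950 + 850 + 750 + 550 + 450 + 450 + 450 = 11100 MB.
Lower bound: ⌈11100/1700⌉ = 7 discs.
A packing using 8 discs:
  disc 1: 1550 = 1550
  disc 2: 1500 = 1500
  disc 3: 1400 = 1400
  disc 4: 1150 + 550 = 1700
  disc 5: 1050 + 450 = 1500
  disc 6: 950 + 750 = 1700
  disc 7: 850 + 450 = 1300
  disc 8: 450 = 450
No arrangement into 7 discs stays within capacity, so 8 is optimal.

8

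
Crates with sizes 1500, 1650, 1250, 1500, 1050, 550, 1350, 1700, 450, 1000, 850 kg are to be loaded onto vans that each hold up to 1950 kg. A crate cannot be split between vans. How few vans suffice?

Total = 1700 + 1650 + 1500 + 1500 + 1350 + 1250 + 1050 + 1000 + 850 + 550 + 450 = 12850 kg.
Lower bound: ⌈12850/1950⌉ = 7 vans.
Also, 8 crates each exceed 975 kg, and no two of those can share a van, so at least 8 vans are needed.
A packing using 8 vans:
  van 1: 1700 = 1700
  van 2: 1650 = 1650
  van 3: 1500 + 450 = 1950
  van 4: 1500 = 1500
  van 5: 1350 + 550 = 1900
  van 6: 1250 = 1250
  van 7: 1050 + 850 = 1900
  van 8: 1000 = 1000
This matches the lower bound, so 8 is optimal.

8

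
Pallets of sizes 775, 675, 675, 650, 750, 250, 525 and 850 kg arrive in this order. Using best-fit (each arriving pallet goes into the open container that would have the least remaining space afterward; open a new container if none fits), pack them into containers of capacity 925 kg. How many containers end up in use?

7

  775 → container 1 (new)  [load 775/925]
  675 → container 2 (new)  [load 675/925]
  675 → container 3 (new)  [load 675/925]
  650 → container 4 (new)  [load 650/925]
  750 → container 5 (new)  [load 750/925]
  250 → container 2  [load 925/925]
  525 → container 6 (new)  [load 525/925]
  850 → container 7 (new)  [load 850/925]
7 containers opened.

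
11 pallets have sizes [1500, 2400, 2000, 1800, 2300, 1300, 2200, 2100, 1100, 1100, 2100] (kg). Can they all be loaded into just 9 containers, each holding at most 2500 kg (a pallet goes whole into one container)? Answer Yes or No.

No

Total = 19900 kg; ⌈19900/2500⌉ = 8.
9 pallets each exceed half the capacity and cannot share a container, forcing at least 9 containers.
The bound of 9 does not rule out 9, but exhaustive search shows no assignment into 9 containers of capacity 2500 kg exists — the minimum is 10.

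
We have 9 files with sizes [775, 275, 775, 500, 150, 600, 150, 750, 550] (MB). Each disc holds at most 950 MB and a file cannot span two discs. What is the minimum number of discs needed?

Total = 775 + 775 + 750 + 600 + 550 + 500 + 275 + 150 + 150 = 4525 MB.
Lower bound: ⌈4525/950⌉ = 5 discs.
Also, 6 files each exceed 475 MB, and no two of those can share a disc, so at least 6 discs are needed.
A packing using 6 discs:
  disc 1: 775 + 150 = 925
  disc 2: 775 + 150 = 925
  disc 3: 750 = 750
  disc 4: 600 + 275 = 875
  disc 5: 550 = 550
  disc 6: 500 = 500
This matches the lower bound, so 6 is optimal.

6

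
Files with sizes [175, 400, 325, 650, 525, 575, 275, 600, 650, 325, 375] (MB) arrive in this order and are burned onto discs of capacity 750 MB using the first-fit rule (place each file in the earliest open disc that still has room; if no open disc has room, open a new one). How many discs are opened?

  175 → disc 1 (new)  [load 175/750]
  400 → disc 1  [load 575/750]
  325 → disc 2 (new)  [load 325/750]
  650 → disc 3 (new)  [load 650/750]
  525 → disc 4 (new)  [load 525/750]
  575 → disc 5 (new)  [load 575/750]
  275 → disc 2  [load 600/750]
  600 → disc 6 (new)  [load 600/750]
  650 → disc 7 (new)  [load 650/750]
  325 → disc 8 (new)  [load 325/750]
  375 → disc 8  [load 700/750]
8 discs opened.

8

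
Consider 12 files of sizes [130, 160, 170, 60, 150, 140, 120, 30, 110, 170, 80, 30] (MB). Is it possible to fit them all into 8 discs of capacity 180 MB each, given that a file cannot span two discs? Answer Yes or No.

No

Total = 1350 MB; ⌈1350/180⌉ = 8.
The bound of 8 does not rule out 8, but exhaustive search shows no assignment into 8 discs of capacity 180 MB exists — the minimum is 9.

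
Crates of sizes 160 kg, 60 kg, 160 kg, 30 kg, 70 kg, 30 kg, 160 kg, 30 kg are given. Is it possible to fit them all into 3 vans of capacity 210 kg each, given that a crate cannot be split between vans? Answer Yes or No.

Total = 700 kg; ⌈700/210⌉ = 4.
At least 4 vans are required, but only 3 are allowed.

No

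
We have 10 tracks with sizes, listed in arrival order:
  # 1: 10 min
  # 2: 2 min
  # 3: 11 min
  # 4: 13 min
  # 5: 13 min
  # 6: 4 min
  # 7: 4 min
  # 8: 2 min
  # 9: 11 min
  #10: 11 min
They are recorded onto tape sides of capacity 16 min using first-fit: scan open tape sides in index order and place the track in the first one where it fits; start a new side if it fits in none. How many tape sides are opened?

6

  10 → side 1 (new)  [load 10/16]
  2 → side 1  [load 12/16]
  11 → side 2 (new)  [load 11/16]
  13 → side 3 (new)  [load 13/16]
  13 → side 4 (new)  [load 13/16]
  4 → side 1  [load 16/16]
  4 → side 2  [load 15/16]
  2 → side 3  [load 15/16]
  11 → side 5 (new)  [load 11/16]
  11 → side 6 (new)  [load 11/16]
6 tape sides opened.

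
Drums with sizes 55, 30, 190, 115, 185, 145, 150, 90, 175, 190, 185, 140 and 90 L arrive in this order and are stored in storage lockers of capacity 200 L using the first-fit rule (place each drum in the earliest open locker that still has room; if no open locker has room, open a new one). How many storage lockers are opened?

  55 → locker 1 (new)  [load 55/200]
  30 → locker 1  [load 85/200]
  190 → locker 2 (new)  [load 190/200]
  115 → locker 1  [load 200/200]
  185 → locker 3 (new)  [load 185/200]
  145 → locker 4 (new)  [load 145/200]
  150 → locker 5 (new)  [load 150/200]
  90 → locker 6 (new)  [load 90/200]
  175 → locker 7 (new)  [load 175/200]
  190 → locker 8 (new)  [load 190/200]
  185 → locker 9 (new)  [load 185/200]
  140 → locker 10 (new)  [load 140/200]
  90 → locker 6  [load 180/200]
10 storage lockers opened.

10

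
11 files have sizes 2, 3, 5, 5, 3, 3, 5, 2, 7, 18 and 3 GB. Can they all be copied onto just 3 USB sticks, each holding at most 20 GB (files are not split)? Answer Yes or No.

Yes

A valid assignment using 3 USB sticks:
  USB stick 1: 18 + 2 = 20
  USB stick 2: 7 + 5 + 5 + 3 = 20
  USB stick 3: 5 + 3 + 3 + 3 + 2 = 16
Every load is within 20 GB, so 3 USB sticks suffice.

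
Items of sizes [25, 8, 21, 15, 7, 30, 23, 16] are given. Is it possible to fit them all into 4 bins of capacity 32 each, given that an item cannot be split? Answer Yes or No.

No

Total = 145; ⌈145/32⌉ = 5.
At least 5 bins are required, but only 4 are allowed.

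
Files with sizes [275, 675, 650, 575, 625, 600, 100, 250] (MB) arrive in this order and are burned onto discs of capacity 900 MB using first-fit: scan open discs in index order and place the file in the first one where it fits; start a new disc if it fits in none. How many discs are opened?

5

  275 → disc 1 (new)  [load 275/900]
  675 → disc 2 (new)  [load 675/900]
  650 → disc 3 (new)  [load 650/900]
  575 → disc 1  [load 850/900]
  625 → disc 4 (new)  [load 625/900]
  600 → disc 5 (new)  [load 600/900]
  100 → disc 2  [load 775/900]
  250 → disc 3  [load 900/900]
5 discs opened.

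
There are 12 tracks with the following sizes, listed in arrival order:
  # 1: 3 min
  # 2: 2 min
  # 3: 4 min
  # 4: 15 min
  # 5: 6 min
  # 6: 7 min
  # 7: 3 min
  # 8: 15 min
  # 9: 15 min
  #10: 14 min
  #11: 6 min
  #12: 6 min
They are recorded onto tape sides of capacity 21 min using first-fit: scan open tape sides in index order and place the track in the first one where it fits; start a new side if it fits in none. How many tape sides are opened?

  3 → side 1 (new)  [load 3/21]
  2 → side 1  [load 5/21]
  4 → side 1  [load 9/21]
  15 → side 2 (new)  [load 15/21]
  6 → side 1  [load 15/21]
  7 → side 3 (new)  [load 7/21]
  3 → side 1  [load 18/21]
  15 → side 4 (new)  [load 15/21]
  15 → side 5 (new)  [load 15/21]
  14 → side 3  [load 21/21]
  6 → side 2  [load 21/21]
  6 → side 4  [load 21/21]
5 tape sides opened.

5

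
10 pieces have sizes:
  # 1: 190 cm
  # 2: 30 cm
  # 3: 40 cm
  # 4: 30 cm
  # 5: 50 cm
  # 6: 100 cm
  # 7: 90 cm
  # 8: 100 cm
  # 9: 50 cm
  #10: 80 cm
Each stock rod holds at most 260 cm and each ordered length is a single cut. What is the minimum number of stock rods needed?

Total = 190 + 100 + 100 + 90 + 80 + 50 + 50 + 40 + 30 + 30 = 760 cm.
Lower bound: ⌈760/260⌉ = 3 stock rods.
A packing using 3 stock rods:
  stock rod 1: 190 + 50 = 240
  stock rod 2: 100 + 100 + 30 + 30 = 260
  stock rod 3: 90 + 80 + 50 + 40 = 260
This matches the lower bound, so 3 is optimal.

3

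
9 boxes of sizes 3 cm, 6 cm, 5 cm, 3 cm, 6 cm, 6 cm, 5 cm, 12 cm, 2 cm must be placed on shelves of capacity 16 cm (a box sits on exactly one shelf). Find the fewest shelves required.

4

Total = 12 + 6 + 6 + 6 + 5 + 5 + 3 + 3 + 2 = 48 cm.
Lower bound: ⌈48/16⌉ = 3 shelves.
A packing using 4 shelves:
  shelf 1: 12 + 3 = 15
  shelf 2: 6 + 6 + 3 = 15
  shelf 3: 6 + 5 + 5 = 16
  shelf 4: 2 = 2
No arrangement into 3 shelves stays within capacity, so 4 is optimal.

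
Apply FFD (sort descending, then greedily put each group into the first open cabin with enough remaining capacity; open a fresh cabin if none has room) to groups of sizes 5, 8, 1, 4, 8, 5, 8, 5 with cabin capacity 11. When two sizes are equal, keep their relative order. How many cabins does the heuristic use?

Sorted descending: 8, 8, 8, 5, 5, 5, 4, 1.
  8 → cabin 1 (new)  [load 8/11]
  8 → cabin 2 (new)  [load 8/11]
  8 → cabin 3 (new)  [load 8/11]
  5 → cabin 4 (new)  [load 5/11]
  5 → cabin 4  [load 10/11]
  5 → cabin 5 (new)  [load 5/11]
  4 → cabin 5  [load 9/11]
  1 → cabin 1  [load 9/11]
5 cabins opened.

5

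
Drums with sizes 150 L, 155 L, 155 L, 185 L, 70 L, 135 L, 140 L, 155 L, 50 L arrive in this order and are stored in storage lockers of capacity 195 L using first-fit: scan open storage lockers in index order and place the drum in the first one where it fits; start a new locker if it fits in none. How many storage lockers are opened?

8

  150 → locker 1 (new)  [load 150/195]
  155 → locker 2 (new)  [load 155/195]
  155 → locker 3 (new)  [load 155/195]
  185 → locker 4 (new)  [load 185/195]
  70 → locker 5 (new)  [load 70/195]
  135 → locker 6 (new)  [load 135/195]
  140 → locker 7 (new)  [load 140/195]
  155 → locker 8 (new)  [load 155/195]
  50 → locker 5  [load 120/195]
8 storage lockers opened.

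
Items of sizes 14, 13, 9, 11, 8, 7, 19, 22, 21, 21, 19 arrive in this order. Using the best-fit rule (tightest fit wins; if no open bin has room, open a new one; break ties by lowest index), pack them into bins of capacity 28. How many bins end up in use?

  14 → bin 1 (new)  [load 14/28]
  13 → bin 1  [load 27/28]
  9 → bin 2 (new)  [load 9/28]
  11 → bin 2  [load 20/28]
  8 → bin 2  [load 28/28]
  7 → bin 3 (new)  [load 7/28]
  19 → bin 3  [load 26/28]
  22 → bin 4 (new)  [load 22/28]
  21 → bin 5 (new)  [load 21/28]
  21 → bin 6 (new)  [load 21/28]
  19 → bin 7 (new)  [load 19/28]
7 bins opened.

7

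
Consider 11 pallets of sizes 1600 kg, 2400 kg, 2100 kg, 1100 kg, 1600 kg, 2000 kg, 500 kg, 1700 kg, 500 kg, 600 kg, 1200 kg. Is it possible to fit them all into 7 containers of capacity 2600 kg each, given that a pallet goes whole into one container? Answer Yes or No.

A valid assignment using 7 containers:
  container 1: 2400 = 2400
  container 2: 2100 + 500 = 2600
  container 3: 2000 + 600 = 2600
  container 4: 1700 + 500 = 2200
  container 5: 1600 = 1600
  container 6: 1600 = 1600
  container 7: 1200 + 1100 = 2300
Every load is within 2600 kg, so 7 containers suffice.

Yes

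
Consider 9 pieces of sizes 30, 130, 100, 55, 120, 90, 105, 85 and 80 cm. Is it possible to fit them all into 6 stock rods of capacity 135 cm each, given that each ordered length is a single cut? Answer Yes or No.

Total = 795 cm; ⌈795/135⌉ = 6.
7 pieces each exceed half the capacity and cannot share a stock rod, forcing at least 7 stock rods.
At least 7 stock rods are required, but only 6 are allowed.

No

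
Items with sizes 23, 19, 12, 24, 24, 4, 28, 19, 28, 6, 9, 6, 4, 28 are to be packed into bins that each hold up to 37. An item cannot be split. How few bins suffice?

8

Total = 28 + 28 + 28 + 24 + 24 + 23 + 19 + 19 + 12 + 9 + 6 + 6 + 4 + 4 = 234.
Lower bound: ⌈234/37⌉ = 7 bins.
Also, 8 items each exceed 37/2, and no two of those can share a bin, so at least 8 bins are needed.
A packing using 8 bins:
  bin 1: 28 + 9 = 37
  bin 2: 28 + 6 = 34
  bin 3: 28 + 6 = 34
  bin 4: 24 + 12 = 36
  bin 5: 24 + 4 + 4 = 32
  bin 6: 23 = 23
  bin 7: 19 = 19
  bin 8: 19 = 19
This matches the lower bound, so 8 is optimal.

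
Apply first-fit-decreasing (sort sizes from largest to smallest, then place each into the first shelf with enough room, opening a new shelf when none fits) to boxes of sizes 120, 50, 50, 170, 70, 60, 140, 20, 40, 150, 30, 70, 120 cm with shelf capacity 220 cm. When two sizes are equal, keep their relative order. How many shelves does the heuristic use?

Sorted descending: 170, 150, 140, 120, 120, 70, 70, 60, 50, 50, 40, 30, 20.
  170 → shelf 1 (new)  [load 170/220]
  150 → shelf 2 (new)  [load 150/220]
  140 → shelf 3 (new)  [load 140/220]
  120 → shelf 4 (new)  [load 120/220]
  120 → shelf 5 (new)  [load 120/220]
  70 → shelf 2  [load 220/220]
  70 → shelf 3  [load 210/220]
  60 → shelf 4  [load 180/220]
  50 → shelf 1  [load 220/220]
  50 → shelf 5  [load 170/220]
  40 → shelf 4  [load 220/220]
  30 → shelf 5  [load 200/220]
  20 → shelf 5  [load 220/220]
5 shelves opened.

5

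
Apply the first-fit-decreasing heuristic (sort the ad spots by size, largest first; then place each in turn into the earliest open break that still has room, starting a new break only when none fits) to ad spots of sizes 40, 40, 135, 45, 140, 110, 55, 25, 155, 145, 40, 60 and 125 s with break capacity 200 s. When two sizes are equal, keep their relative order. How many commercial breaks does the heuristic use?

Sorted descending: 155, 145, 140, 135, 125, 110, 60, 55, 45, 40, 40, 40, 25.
  155 → break 1 (new)  [load 155/200]
  145 → break 2 (new)  [load 145/200]
  140 → break 3 (new)  [load 140/200]
  135 → break 4 (new)  [load 135/200]
  125 → break 5 (new)  [load 125/200]
  110 → break 6 (new)  [load 110/200]
  60 → break 3  [load 200/200]
  55 → break 2  [load 200/200]
  45 → break 1  [load 200/200]
  40 → break 4  [load 175/200]
  40 → break 5  [load 165/200]
  40 → break 6  [load 150/200]
  25 → break 4  [load 200/200]
6 commercial breaks opened.

6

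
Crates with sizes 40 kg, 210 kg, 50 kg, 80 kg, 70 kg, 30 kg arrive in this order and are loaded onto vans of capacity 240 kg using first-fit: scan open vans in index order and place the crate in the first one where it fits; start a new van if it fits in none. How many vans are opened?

  40 → van 1 (new)  [load 40/240]
  210 → van 2 (new)  [load 210/240]
  50 → van 1  [load 90/240]
  80 → van 1  [load 170/240]
  70 → van 1  [load 240/240]
  30 → van 2  [load 240/240]
2 vans opened.

2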